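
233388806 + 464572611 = 697961417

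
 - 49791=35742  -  85533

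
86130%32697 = 20736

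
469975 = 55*8545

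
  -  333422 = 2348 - 335770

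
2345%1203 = 1142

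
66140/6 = 33070/3 = 11023.33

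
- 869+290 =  - 579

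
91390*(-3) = -274170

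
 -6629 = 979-7608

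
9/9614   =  9/9614 =0.00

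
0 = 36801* 0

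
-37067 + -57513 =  - 94580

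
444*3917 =1739148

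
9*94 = 846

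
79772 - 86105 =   -  6333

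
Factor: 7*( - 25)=-5^2*7^1 = -175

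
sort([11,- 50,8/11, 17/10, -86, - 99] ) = [ - 99,-86, - 50, 8/11,17/10,11]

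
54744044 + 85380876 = 140124920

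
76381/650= 117 + 331/650 = 117.51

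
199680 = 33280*6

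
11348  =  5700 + 5648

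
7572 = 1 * 7572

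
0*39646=0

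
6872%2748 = 1376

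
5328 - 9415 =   -  4087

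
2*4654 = 9308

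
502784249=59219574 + 443564675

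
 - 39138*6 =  - 234828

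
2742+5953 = 8695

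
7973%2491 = 500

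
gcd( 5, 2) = 1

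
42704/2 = 21352 = 21352.00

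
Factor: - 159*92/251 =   -  2^2*3^1*23^1  *  53^1*251^(  -  1) = -  14628/251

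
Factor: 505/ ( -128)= - 2^( - 7)  *5^1*101^1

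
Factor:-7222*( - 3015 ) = 21774330 =2^1*3^2*5^1*23^1*67^1*157^1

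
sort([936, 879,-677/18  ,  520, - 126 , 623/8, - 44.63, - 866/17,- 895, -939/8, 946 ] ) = [ - 895,  -  126, - 939/8, - 866/17, - 44.63, - 677/18  ,  623/8, 520,879, 936,  946]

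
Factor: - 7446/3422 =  - 3^1*17^1*29^(-1 ) * 59^ (-1)*73^1 = -3723/1711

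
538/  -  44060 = - 269/22030 = - 0.01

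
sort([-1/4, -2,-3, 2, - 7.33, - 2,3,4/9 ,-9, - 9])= [  -  9,-9,-7.33,-3,-2, - 2,-1/4,  4/9, 2, 3]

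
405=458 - 53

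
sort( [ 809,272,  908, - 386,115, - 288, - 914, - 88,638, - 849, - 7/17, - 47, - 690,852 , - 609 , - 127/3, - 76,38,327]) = [-914 , - 849,-690 , - 609,-386, - 288, - 88,-76, - 47, - 127/3, - 7/17,38,115,272,327, 638, 809,852,908 ]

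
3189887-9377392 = -6187505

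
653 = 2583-1930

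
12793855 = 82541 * 155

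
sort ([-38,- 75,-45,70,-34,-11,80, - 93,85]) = [  -  93,-75, - 45,  -  38, - 34,- 11, 70, 80 , 85]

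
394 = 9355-8961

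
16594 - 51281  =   - 34687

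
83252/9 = 83252/9 = 9250.22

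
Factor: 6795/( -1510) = -9/2  =  - 2^(-1 )*3^2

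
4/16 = 1/4 =0.25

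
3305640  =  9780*338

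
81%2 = 1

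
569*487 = 277103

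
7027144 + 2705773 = 9732917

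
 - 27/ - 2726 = 27/2726 =0.01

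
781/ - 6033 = -781/6033 = -  0.13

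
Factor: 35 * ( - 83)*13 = -37765   =  - 5^1*7^1*13^1* 83^1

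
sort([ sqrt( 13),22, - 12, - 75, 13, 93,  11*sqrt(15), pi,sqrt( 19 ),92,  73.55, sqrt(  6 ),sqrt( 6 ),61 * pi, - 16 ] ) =[ - 75, - 16, - 12,  sqrt( 6 ), sqrt( 6 ),pi,sqrt( 13),sqrt( 19 ),13, 22, 11*sqrt ( 15 ), 73.55, 92,  93,61*pi]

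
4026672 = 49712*81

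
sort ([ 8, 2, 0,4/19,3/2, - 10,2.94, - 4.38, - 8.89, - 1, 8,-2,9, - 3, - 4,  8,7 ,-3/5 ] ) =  [  -  10, - 8.89 , - 4.38, - 4, - 3, - 2, - 1, - 3/5,0, 4/19 , 3/2,2,2.94 , 7,8,8, 8, 9 ]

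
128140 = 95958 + 32182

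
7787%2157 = 1316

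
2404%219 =214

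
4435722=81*54762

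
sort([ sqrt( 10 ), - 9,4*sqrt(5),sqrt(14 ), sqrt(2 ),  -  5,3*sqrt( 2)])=[ -9, - 5,sqrt ( 2 ), sqrt(10 ), sqrt( 14 ), 3*sqrt( 2 ),4*sqrt( 5 )]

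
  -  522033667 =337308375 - 859342042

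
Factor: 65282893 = 13^1 *349^1*14389^1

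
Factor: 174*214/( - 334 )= - 18618/167 = - 2^1*3^1*29^1*107^1*167^( - 1 )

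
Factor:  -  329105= -5^1 * 7^1*9403^1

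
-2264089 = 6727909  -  8991998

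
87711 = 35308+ 52403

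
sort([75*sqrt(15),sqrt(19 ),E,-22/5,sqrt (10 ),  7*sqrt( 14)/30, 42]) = [- 22/5,  7*sqrt(14)/30, E, sqrt( 10),  sqrt( 19), 42 , 75*sqrt(15)]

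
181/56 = 181/56 = 3.23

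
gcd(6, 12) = 6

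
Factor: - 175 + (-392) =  - 567 =-  3^4*7^1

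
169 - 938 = - 769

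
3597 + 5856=9453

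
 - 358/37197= -358/37197=-0.01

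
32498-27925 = 4573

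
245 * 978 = 239610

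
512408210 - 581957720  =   - 69549510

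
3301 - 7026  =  - 3725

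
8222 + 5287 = 13509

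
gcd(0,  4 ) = 4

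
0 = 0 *4314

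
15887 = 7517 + 8370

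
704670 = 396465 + 308205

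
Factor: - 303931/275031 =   -  3^( - 2 )*30559^ ( - 1)*303931^1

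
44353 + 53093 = 97446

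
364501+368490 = 732991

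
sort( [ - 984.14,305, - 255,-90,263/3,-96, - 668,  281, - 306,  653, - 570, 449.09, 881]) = [ - 984.14,-668, - 570,-306, -255,-96, - 90, 263/3, 281, 305,449.09,  653, 881 ]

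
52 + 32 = 84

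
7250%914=852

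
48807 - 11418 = 37389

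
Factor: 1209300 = 2^2*3^1 * 5^2 * 29^1*139^1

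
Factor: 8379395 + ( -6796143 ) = 1583252 = 2^2*11^1 * 35983^1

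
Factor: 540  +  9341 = 41^1*241^1 = 9881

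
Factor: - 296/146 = - 2^2*37^1 *73^( - 1 )=-148/73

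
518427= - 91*( - 5697)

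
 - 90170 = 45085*( - 2 )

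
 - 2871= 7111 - 9982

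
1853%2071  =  1853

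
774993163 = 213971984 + 561021179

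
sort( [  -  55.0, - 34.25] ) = [-55.0,-34.25] 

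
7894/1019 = 7 +761/1019 = 7.75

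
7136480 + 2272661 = 9409141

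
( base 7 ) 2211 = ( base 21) 1gf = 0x318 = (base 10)792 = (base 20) 1JC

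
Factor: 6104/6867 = 2^3*3^(-2) =8/9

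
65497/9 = 65497/9 =7277.44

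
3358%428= 362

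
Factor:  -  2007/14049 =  - 7^(-1)= -1/7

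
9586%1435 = 976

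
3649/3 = 1216  +  1/3 = 1216.33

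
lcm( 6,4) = 12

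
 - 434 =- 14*31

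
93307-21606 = 71701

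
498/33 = 15+ 1/11 = 15.09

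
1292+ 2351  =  3643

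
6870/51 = 134 + 12/17  =  134.71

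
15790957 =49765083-33974126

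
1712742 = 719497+993245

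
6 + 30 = 36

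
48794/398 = 122 + 119/199 = 122.60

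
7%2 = 1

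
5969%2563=843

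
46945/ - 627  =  -75 +80/627 =- 74.87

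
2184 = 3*728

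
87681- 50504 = 37177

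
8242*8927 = 73576334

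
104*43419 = 4515576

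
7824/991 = 7 + 887/991 = 7.90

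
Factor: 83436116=2^2*20859029^1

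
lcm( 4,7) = 28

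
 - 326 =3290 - 3616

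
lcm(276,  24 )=552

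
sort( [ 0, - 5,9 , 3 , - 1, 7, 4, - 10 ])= [-10, - 5, - 1 , 0, 3,4,7,9]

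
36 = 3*12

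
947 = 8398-7451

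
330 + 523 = 853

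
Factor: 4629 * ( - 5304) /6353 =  - 2^3*3^2*13^1* 17^1*1543^1*6353^(  -  1 ) = -24552216/6353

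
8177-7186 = 991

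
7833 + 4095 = 11928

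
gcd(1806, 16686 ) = 6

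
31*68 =2108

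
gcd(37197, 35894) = 1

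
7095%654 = 555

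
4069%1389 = 1291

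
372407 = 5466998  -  5094591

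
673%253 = 167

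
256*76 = 19456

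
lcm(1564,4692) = 4692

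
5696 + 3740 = 9436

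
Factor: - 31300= - 2^2*5^2  *  313^1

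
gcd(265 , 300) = 5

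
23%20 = 3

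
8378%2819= 2740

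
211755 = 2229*95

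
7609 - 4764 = 2845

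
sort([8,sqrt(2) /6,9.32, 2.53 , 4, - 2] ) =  [-2,sqrt( 2 )/6, 2.53,4,  8, 9.32 ]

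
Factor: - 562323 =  - 3^1*187441^1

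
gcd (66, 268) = 2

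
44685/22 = 44685/22 = 2031.14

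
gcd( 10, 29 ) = 1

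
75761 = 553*137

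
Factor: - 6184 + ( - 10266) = -2^1 * 5^2*7^1*47^1 = - 16450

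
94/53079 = 94/53079 = 0.00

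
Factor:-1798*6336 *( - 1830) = 2^8*3^3*5^1*11^1*29^1 * 31^1*61^1 = 20847594240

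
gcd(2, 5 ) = 1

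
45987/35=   45987/35  =  1313.91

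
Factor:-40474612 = - 2^2 * 10118653^1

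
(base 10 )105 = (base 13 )81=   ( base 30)3F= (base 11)96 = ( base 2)1101001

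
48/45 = 1 + 1/15=1.07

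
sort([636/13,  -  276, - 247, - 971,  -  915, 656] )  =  [ - 971, - 915, - 276, - 247,636/13, 656]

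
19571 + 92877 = 112448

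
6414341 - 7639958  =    -  1225617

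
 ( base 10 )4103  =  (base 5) 112403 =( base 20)A53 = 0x1007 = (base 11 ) 30A0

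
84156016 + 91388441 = 175544457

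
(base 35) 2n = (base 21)49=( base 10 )93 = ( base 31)30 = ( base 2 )1011101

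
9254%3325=2604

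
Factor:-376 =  - 2^3*47^1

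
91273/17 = 5369 = 5369.00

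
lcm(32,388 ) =3104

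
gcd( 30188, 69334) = 2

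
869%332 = 205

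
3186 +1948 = 5134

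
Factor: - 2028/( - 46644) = 1/23 = 23^ ( - 1)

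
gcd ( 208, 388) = 4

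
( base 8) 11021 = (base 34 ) 401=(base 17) g01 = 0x1211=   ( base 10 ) 4625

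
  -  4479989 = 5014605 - 9494594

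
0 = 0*78763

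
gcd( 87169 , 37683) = 1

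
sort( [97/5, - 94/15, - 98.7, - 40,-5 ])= [ - 98.7, - 40, - 94/15, - 5, 97/5]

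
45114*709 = 31985826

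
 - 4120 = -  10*412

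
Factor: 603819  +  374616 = 3^2*5^1*17^1*1279^1  =  978435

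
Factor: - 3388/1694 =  - 2 = - 2^1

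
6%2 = 0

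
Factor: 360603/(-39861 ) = -389/43 = - 43^( - 1)*389^1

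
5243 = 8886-3643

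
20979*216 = 4531464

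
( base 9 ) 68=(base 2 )111110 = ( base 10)62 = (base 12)52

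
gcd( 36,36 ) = 36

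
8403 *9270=77895810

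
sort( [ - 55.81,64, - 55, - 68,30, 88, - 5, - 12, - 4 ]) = [ - 68,-55.81  , - 55,  -  12, - 5, - 4,30,64,88]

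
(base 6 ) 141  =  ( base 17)3A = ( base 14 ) 45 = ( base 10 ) 61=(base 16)3D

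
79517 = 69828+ 9689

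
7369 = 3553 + 3816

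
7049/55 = 7049/55 = 128.16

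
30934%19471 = 11463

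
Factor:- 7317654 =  -2^1* 3^1* 43^1*113^1*251^1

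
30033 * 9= 270297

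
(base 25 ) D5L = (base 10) 8271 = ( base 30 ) 95l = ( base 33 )7jl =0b10000001001111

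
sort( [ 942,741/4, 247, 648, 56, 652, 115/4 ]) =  [115/4, 56, 741/4, 247,648, 652, 942]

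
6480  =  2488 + 3992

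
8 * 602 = 4816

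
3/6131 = 3/6131 = 0.00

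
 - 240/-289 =240/289=0.83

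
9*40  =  360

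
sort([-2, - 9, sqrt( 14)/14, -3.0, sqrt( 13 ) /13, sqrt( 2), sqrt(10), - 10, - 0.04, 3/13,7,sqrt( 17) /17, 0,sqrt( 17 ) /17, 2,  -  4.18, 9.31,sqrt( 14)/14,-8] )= [  -  10,-9, - 8 ,-4.18, - 3.0,-2,- 0.04, 0, 3/13, sqrt( 17)/17,sqrt( 17) /17, sqrt( 14)/14,  sqrt( 14 )/14, sqrt(13)/13,  sqrt(2),2,sqrt (10),7,  9.31]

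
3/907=3/907 = 0.00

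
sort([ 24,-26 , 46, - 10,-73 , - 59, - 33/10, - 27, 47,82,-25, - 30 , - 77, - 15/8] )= [ - 77,  -  73, - 59, - 30 , - 27, - 26, - 25, - 10, - 33/10 , - 15/8,24, 46,  47, 82]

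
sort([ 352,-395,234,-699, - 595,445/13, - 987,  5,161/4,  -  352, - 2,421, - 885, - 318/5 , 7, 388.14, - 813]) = [ - 987, - 885, - 813, - 699, - 595, - 395, - 352,  -  318/5, - 2,5,7 , 445/13 , 161/4,234,352,388.14,421]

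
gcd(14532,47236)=28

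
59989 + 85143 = 145132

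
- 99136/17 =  - 99136/17 =- 5831.53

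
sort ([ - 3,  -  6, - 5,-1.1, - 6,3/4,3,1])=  [ - 6 , - 6, - 5, - 3, - 1.1, 3/4,1,3]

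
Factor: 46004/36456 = 2^( - 1 )*3^(  -  1)*7^(  -  1 )*53^1 = 53/42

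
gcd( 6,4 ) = 2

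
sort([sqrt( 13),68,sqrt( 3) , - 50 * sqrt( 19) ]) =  [-50*sqrt( 19 ), sqrt( 3) , sqrt ( 13) , 68 ] 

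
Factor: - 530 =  - 2^1*5^1*53^1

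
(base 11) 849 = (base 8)1775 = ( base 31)11T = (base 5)13041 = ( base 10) 1021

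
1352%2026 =1352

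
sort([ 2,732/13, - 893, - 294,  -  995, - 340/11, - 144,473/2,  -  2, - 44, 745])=[ - 995, - 893,-294, - 144,-44, - 340/11, - 2, 2,732/13,473/2 , 745 ]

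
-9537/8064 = - 3179/2688 = -  1.18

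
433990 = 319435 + 114555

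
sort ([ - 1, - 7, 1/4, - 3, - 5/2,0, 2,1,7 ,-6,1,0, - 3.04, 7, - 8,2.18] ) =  [ - 8, - 7, - 6, - 3.04, - 3 ,-5/2,  -  1,0,0,1/4, 1,1,  2,2.18,7, 7]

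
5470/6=2735/3 =911.67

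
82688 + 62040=144728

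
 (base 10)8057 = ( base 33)7D5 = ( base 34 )6WX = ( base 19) 1361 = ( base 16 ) 1F79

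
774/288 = 2 + 11/16 = 2.69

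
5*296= 1480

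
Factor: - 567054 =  - 2^1*3^3*10501^1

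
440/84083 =440/84083 = 0.01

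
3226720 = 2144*1505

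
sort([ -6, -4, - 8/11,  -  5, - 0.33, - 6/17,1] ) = [ - 6, - 5, - 4, - 8/11, - 6/17, - 0.33 , 1 ] 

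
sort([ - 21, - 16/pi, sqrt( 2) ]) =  [ - 21, - 16/pi, sqrt(2)]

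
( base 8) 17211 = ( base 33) 75t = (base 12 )4635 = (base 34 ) 6PV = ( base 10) 7817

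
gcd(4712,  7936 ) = 248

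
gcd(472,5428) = 236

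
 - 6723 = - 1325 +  - 5398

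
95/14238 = 95/14238 = 0.01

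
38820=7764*5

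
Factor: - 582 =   -  2^1 * 3^1*97^1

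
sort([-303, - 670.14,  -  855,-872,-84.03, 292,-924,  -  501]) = [ - 924, - 872, - 855,- 670.14, - 501, - 303,  -  84.03,292]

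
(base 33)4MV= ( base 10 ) 5113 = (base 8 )11771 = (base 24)8l1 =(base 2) 1001111111001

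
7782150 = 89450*87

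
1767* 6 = 10602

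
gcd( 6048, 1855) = 7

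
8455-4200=4255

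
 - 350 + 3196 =2846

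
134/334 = 67/167 = 0.40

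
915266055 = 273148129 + 642117926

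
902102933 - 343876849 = 558226084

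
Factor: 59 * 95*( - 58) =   -  325090 = -2^1*5^1 * 19^1*29^1*59^1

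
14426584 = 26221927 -11795343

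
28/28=1 = 1.00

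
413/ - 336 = - 59/48= - 1.23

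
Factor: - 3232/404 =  - 8  =  - 2^3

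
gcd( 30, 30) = 30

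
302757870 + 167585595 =470343465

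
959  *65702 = 63008218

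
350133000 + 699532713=1049665713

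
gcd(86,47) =1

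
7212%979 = 359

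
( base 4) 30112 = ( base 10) 790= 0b1100010110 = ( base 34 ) n8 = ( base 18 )27g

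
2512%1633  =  879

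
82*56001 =4592082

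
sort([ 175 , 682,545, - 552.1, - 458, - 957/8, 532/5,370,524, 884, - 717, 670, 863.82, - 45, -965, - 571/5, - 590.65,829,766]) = [-965 , -717, - 590.65,  -  552.1, - 458,  -  957/8, - 571/5, - 45,532/5,175, 370, 524, 545,  670, 682, 766, 829, 863.82,884]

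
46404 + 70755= 117159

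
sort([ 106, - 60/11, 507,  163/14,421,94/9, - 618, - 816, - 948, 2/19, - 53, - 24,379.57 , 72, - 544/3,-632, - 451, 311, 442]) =[ - 948, - 816, - 632, - 618, - 451, - 544/3, - 53, - 24,-60/11,2/19, 94/9, 163/14,72, 106, 311,379.57, 421, 442, 507 ] 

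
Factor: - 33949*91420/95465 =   -  2^2*7^1 * 17^1*61^(- 1)*313^(-1 )*653^1*1997^1 = -620723516/19093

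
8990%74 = 36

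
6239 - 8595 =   -  2356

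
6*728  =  4368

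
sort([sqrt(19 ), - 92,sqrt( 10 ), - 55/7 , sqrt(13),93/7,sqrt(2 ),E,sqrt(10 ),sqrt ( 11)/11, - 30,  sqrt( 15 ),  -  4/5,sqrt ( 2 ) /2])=[ - 92, - 30, - 55/7, - 4/5,sqrt ( 11)/11, sqrt( 2 )/2,sqrt( 2), E,sqrt( 10) , sqrt(10 ),sqrt(13 ),sqrt(15 ), sqrt(19 ),93/7]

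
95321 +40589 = 135910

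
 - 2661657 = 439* ( - 6063)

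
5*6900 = 34500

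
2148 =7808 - 5660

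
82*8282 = 679124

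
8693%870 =863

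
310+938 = 1248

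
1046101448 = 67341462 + 978759986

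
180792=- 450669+631461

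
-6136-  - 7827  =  1691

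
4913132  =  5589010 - 675878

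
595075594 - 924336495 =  - 329260901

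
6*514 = 3084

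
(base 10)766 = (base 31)om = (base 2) 1011111110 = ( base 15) 361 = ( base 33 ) N7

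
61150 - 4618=56532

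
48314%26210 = 22104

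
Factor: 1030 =2^1*5^1*103^1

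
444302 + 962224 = 1406526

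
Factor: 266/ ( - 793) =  - 2^1*7^1*13^( - 1 ) * 19^1 * 61^ (-1 )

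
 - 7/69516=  -1 +69509/69516 = -0.00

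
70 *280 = 19600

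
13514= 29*466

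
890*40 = 35600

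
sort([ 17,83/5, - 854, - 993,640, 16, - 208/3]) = [-993, - 854, - 208/3,16  ,  83/5, 17, 640]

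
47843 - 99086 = - 51243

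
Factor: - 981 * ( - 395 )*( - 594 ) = - 2^1*3^5 * 5^1*11^1*79^1*109^1 =- 230172030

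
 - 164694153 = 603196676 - 767890829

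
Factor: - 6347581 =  - 103^1* 61627^1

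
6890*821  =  5656690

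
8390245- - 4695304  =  13085549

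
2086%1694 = 392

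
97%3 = 1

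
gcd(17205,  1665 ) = 555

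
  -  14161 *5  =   - 70805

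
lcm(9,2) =18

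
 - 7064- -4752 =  - 2312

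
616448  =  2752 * 224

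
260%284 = 260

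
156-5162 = - 5006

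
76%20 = 16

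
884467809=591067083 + 293400726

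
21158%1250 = 1158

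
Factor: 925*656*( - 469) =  - 284589200 =-2^4*5^2*7^1*37^1 *41^1*67^1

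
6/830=3/415  =  0.01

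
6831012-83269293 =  - 76438281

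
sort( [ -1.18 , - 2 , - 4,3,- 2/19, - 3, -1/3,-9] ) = [- 9,- 4,-3 ,  -  2 ,-1.18, - 1/3, - 2/19,3] 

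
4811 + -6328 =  - 1517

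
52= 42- - 10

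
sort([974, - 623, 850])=[ - 623 , 850, 974 ]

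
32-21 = 11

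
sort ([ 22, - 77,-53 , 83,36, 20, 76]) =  [ - 77, - 53,  20,22,36, 76, 83] 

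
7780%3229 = 1322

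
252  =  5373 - 5121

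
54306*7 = 380142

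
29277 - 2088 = 27189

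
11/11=1 = 1.00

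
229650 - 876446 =  -  646796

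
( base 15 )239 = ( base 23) LL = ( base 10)504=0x1F8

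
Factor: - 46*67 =-3082 = - 2^1*23^1*67^1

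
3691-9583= -5892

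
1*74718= 74718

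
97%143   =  97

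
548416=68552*8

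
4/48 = 1/12= 0.08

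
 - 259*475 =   -  123025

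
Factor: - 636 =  - 2^2 *3^1 * 53^1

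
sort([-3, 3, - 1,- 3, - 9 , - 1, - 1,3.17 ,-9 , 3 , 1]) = [  -  9 ,- 9,-3,  -  3, - 1,-1  ,- 1,  1, 3, 3, 3.17]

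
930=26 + 904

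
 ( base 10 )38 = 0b100110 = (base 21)1H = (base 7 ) 53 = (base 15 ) 28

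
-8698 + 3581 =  - 5117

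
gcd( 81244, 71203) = 1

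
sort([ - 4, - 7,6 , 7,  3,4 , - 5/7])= [ -7, - 4,-5/7,  3, 4 , 6,7 ] 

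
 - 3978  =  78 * ( - 51)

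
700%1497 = 700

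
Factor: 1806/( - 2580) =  - 7/10 = - 2^( - 1 ) * 5^(-1)*7^1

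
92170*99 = 9124830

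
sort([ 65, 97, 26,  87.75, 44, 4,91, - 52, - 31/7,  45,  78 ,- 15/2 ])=[-52, - 15/2,  -  31/7,4,26,  44,45,65,78,87.75, 91,97]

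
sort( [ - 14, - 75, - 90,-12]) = [ - 90, - 75, - 14, - 12]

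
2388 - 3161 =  - 773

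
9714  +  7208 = 16922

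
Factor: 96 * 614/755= 58944/755=2^6*3^1 * 5^( - 1 )*151^( - 1)*307^1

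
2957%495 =482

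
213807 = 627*341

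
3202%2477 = 725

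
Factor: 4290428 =2^2 * 19^1*56453^1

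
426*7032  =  2995632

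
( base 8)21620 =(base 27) cd5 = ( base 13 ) 41B4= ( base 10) 9104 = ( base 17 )1E89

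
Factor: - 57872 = -2^4*3617^1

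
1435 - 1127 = 308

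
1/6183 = 1/6183 =0.00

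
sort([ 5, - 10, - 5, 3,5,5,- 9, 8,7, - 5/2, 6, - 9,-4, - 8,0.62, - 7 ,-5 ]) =[ - 10,  -  9, - 9, - 8,-7,  -  5, - 5 , - 4, - 5/2, 0.62,3, 5, 5, 5,  6,  7, 8]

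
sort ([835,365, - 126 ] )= [ - 126, 365, 835 ] 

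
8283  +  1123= 9406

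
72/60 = 6/5 = 1.20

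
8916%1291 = 1170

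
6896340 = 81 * 85140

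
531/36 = 59/4  =  14.75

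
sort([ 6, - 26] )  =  [ - 26,6 ]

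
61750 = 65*950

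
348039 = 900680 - 552641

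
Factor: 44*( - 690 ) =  - 30360 = - 2^3 * 3^1*5^1*11^1*23^1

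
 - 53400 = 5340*( - 10 )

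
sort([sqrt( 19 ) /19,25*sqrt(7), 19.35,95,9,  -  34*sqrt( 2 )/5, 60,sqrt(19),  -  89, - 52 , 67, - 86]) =[ - 89, - 86, - 52, -34*sqrt ( 2 )/5, sqrt(19 ) /19, sqrt( 19), 9, 19.35, 60, 25*sqrt(7), 67,95 ] 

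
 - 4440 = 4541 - 8981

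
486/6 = 81  =  81.00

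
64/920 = 8/115 = 0.07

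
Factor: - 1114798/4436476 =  - 2^ ( - 1 )*11^( - 1)*199^1*2801^1* 100829^ ( - 1 ) = - 557399/2218238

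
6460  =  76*85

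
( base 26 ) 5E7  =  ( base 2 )111010100111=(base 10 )3751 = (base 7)13636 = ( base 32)3L7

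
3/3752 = 3/3752 =0.00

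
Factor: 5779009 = 5779009^1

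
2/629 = 2/629 = 0.00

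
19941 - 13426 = 6515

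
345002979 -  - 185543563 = 530546542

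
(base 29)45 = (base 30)41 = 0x79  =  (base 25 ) 4l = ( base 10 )121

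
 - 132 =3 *( - 44 )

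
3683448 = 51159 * 72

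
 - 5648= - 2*2824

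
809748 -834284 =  - 24536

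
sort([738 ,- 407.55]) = [-407.55, 738]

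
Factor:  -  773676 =  -  2^2*3^2*21491^1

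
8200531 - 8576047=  - 375516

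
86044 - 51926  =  34118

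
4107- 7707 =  - 3600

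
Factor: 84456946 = 2^1*7^1*6032639^1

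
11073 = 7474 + 3599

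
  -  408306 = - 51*8006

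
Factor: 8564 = 2^2*2141^1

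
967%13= 5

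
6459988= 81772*79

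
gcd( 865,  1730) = 865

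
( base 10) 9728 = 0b10011000000000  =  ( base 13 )4574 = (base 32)9G0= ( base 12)5768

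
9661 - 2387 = 7274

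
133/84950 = 133/84950 = 0.00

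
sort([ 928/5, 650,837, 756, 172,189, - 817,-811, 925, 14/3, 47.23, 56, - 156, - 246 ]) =[ - 817, - 811, - 246,  -  156,14/3, 47.23,  56, 172, 928/5,189,650,756, 837, 925] 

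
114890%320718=114890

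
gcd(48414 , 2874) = 6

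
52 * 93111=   4841772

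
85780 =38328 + 47452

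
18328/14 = 1309+1/7 = 1309.14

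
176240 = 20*8812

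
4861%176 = 109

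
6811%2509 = 1793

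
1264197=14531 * 87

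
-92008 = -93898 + 1890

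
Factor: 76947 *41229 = 3172447863  =  3^5*13^1*509^1*1973^1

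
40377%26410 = 13967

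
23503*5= 117515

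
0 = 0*35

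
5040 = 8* 630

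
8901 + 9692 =18593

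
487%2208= 487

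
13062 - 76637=- 63575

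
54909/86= 638 + 41/86 = 638.48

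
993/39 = 331/13 = 25.46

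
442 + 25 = 467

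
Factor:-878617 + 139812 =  - 738805 =-  5^1*147761^1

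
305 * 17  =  5185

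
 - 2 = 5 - 7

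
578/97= 5+93/97 = 5.96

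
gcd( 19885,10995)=5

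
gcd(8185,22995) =5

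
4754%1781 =1192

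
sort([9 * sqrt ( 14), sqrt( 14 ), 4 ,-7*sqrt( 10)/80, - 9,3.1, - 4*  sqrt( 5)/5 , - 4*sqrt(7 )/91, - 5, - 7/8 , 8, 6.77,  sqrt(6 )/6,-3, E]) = [ - 9,-5, - 3, - 4*sqrt( 5)/5, - 7/8,-7*sqrt( 10)/80 ,- 4*sqrt( 7 )/91,sqrt( 6 )/6,E,3.1,sqrt( 14 ),  4, 6.77, 8, 9*sqrt(14)]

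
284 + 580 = 864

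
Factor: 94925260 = 2^2* 5^1*4746263^1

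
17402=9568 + 7834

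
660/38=330/19  =  17.37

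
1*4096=4096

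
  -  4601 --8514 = 3913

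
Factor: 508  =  2^2*127^1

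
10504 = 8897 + 1607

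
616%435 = 181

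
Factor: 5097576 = 2^3 *3^1 * 11^1*19309^1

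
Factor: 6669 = 3^3*13^1*19^1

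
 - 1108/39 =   -  1108/39 = - 28.41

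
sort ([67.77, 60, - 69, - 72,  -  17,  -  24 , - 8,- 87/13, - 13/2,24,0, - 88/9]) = [ - 72, - 69, - 24, - 17, - 88/9, - 8, - 87/13, - 13/2, 0,24, 60,67.77]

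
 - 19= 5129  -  5148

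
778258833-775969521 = 2289312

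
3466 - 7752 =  -4286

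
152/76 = 2 = 2.00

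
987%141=0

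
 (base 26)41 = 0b1101001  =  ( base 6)253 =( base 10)105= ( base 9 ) 126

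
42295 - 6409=35886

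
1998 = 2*999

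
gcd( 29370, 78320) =9790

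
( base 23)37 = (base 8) 114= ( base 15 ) 51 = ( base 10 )76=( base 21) 3D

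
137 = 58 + 79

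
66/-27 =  -3 + 5/9 =-2.44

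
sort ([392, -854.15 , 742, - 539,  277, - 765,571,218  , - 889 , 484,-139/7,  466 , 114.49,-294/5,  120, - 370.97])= [ - 889, - 854.15, - 765,- 539, - 370.97,  -  294/5, - 139/7, 114.49, 120,  218,  277, 392,466, 484 , 571,742 ] 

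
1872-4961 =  - 3089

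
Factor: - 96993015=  - 3^1*5^1*7^1*923743^1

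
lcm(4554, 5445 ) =250470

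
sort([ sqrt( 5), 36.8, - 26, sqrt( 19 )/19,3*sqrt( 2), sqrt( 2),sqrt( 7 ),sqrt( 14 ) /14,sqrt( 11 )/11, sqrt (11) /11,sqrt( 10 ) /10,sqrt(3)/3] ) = [ - 26, sqrt( 19 )/19, sqrt(14 ) /14,sqrt(11 ) /11, sqrt( 11) /11,sqrt(10 )/10, sqrt( 3 )/3,sqrt( 2 ),sqrt(5),sqrt(7), 3  *sqrt(2 ),36.8]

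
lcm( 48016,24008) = 48016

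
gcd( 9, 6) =3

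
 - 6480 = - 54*120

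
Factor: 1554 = 2^1*3^1*7^1*37^1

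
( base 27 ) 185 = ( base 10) 950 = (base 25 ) 1d0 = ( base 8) 1666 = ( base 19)2C0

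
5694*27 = 153738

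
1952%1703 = 249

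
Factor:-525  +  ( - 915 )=-2^5*3^2*5^1= - 1440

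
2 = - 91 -- 93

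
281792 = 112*2516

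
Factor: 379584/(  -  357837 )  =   - 192/181 = -2^6*3^1* 181^( - 1)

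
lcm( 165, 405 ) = 4455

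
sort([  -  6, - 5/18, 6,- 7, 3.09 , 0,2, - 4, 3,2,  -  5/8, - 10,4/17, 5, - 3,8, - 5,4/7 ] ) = [-10,-7, -6,  -  5,  -  4, - 3,  -  5/8, - 5/18,  0,  4/17 , 4/7, 2,2, 3,3.09,5,6 , 8]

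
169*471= 79599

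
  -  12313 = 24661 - 36974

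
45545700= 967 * 47100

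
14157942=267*53026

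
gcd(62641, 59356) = 1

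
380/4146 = 190/2073= 0.09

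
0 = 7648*0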